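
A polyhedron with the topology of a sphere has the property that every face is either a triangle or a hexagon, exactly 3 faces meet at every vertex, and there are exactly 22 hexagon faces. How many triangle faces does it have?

Let x be the number of triangles; then F = 22 + x.
Edge–face incidences: 2E = 6·22 + 3·x = 132 + 3x.
Every vertex has degree 3, so 3V = 2E.
Euler: V − E + F = 2 ⇒ (2E)/3 − E + (22 + x) = 2.
Multiply by 6: 2·(2E) − 3·(2E) + 6·(22 + x) = 12, i.e. 132 + 6x − (132 + 3x) = 12.
Collecting terms: 3x = 12, so x = 4.
Then 2E = 132 + 3·4 = 144, so E = 72, V = 2E/3 = 48, F = 22 + 4 = 26.

4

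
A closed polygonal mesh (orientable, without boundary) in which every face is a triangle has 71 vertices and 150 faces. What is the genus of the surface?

3

Every face is a triangle, so 2E = 3·150 = 450, giving E = 225.
χ = V − E + F = 71 − 225 + 150 = -4.
For a closed orientable surface χ = 2 − 2g, so g = (2 − (-4))/2 = 3.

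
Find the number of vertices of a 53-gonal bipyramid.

A bipyramid over an n-gon has 2n triangular faces and n + 2 vertices: V = 53 + 2 = 55, E = 3·53 = 159, F = 2·53 = 106.
Check: V − E + F = 55 − 159 + 106 = 2.

55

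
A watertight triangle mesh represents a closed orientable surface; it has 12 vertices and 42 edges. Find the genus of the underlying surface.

Every face is a triangle and each edge borders two faces, so 3F = 2·42, giving F = 28.
χ = V − E + F = 12 − 42 + 28 = -2.
For a closed orientable surface χ = 2 − 2g, so g = (2 − (-2))/2 = 2.

2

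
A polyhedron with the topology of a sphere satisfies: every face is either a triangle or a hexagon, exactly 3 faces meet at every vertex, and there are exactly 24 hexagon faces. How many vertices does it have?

52

Let x be the number of triangles; then F = 24 + x.
Edge–face incidences: 2E = 6·24 + 3·x = 144 + 3x.
Every vertex has degree 3, so 3V = 2E.
Euler: V − E + F = 2 ⇒ (2E)/3 − E + (24 + x) = 2.
Multiply by 6: 2·(2E) − 3·(2E) + 6·(24 + x) = 12, i.e. 144 + 6x − (144 + 3x) = 12.
Collecting terms: 3x = 12, so x = 4.
Then 2E = 144 + 3·4 = 156, so E = 78, V = 2E/3 = 52, F = 24 + 4 = 28.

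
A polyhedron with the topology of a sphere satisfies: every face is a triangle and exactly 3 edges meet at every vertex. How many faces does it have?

4

Each face has 3 edges and each edge borders two faces, so 2E = 3F.
Each vertex has degree 3, so 3V = 2E and hence V = 3F/3.
Euler: V − E + F = 2 ⇒ (3F/3) − (3F/2) + F = 2.
Multiply by 6: (6 − 9 + 6)F = 12, i.e. 3F = 12.
So F = 4, E = 3·4/2 = 6, V = 3·4/3 = 4.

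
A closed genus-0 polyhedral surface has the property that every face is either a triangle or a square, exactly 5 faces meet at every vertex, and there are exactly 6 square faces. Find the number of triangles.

32

Let x be the number of triangles; then F = 6 + x.
Edge–face incidences: 2E = 4·6 + 3·x = 24 + 3x.
Every vertex has degree 5, so 5V = 2E.
Euler: V − E + F = 2 ⇒ (2E)/5 − E + (6 + x) = 2.
Multiply by 10: 2·(2E) − 5·(2E) + 10·(6 + x) = 20, i.e. 60 + 10x − 3·(24 + 3x) = 20.
Collecting terms: x − 12 = 20, so x = 32.
Then 2E = 24 + 3·32 = 120, so E = 60, V = 2E/5 = 24, F = 6 + 32 = 38.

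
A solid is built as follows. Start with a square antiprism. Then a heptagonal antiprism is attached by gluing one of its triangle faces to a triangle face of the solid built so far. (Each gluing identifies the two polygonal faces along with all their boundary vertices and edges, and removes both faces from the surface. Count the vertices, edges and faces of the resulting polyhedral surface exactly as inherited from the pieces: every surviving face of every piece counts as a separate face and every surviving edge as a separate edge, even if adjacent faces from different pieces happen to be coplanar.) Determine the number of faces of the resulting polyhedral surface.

24

A square antiprism: V=8, E=16, F=10.
Attach a heptagonal antiprism (V=14, E=28, F=16) along a 3-gon: merge 3 vertices and 3 edges, delete both glued faces → V=19, E=41, F=24.
Check: V − E + F = 19 − 41 + 24 = 2.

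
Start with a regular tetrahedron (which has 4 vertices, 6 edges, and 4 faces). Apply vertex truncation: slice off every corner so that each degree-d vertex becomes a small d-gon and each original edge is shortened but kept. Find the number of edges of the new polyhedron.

18

Truncation replaces each original edge-end by a new vertex, so V′ = 2E = 12.
Each original edge survives, and each old vertex of degree d contributes d new edges; summing degrees gives Σd = 2E, so E′ = E + 2E = 3E = 18.
Each original face survives and each original vertex becomes one new face: F′ = F + V = 8.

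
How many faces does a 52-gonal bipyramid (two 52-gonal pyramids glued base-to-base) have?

104

A bipyramid over an n-gon has 2n triangular faces and n + 2 vertices: V = 52 + 2 = 54, E = 3·52 = 156, F = 2·52 = 104.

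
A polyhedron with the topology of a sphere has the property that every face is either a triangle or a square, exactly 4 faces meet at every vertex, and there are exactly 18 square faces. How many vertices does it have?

Let x be the number of triangles; then F = 18 + x.
Edge–face incidences: 2E = 4·18 + 3·x = 72 + 3x.
Every vertex has degree 4, so 4V = 2E.
Euler: V − E + F = 2 ⇒ (2E)/4 − E + (18 + x) = 2.
Multiply by 8: 2·(2E) − 4·(2E) + 8·(18 + x) = 16, i.e. 144 + 8x − 2·(72 + 3x) = 16.
Collecting terms: 2x = 16, so x = 8.
Then 2E = 72 + 3·8 = 96, so E = 48, V = 2E/4 = 24, F = 18 + 8 = 26.

24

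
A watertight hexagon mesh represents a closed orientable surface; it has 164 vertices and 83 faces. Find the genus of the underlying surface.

Every face is a hexagon, so 2E = 6·83 = 498, giving E = 249.
χ = V − E + F = 164 − 249 + 83 = -2.
For a closed orientable surface χ = 2 − 2g, so g = (2 − (-2))/2 = 2.

2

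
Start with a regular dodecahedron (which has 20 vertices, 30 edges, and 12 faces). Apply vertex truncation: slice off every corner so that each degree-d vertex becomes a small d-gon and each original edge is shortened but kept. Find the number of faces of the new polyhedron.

Truncation replaces each original edge-end by a new vertex, so V′ = 2E = 60.
Each original edge survives, and each old vertex of degree d contributes d new edges; summing degrees gives Σd = 2E, so E′ = E + 2E = 3E = 90.
Each original face survives and each original vertex becomes one new face: F′ = F + V = 32.

32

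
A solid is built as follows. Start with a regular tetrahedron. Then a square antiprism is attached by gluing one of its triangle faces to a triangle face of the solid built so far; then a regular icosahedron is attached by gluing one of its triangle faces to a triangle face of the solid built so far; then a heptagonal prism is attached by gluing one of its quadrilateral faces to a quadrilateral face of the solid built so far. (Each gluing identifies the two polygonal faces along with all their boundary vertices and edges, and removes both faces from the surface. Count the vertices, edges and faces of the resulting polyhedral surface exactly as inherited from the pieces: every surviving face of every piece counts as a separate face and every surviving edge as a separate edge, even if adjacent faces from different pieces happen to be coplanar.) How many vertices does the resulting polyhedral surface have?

A regular tetrahedron: V=4, E=6, F=4.
Attach a square antiprism (V=8, E=16, F=10) along a 3-gon: merge 3 vertices and 3 edges, delete both glued faces → V=9, E=19, F=12.
Attach a regular icosahedron (V=12, E=30, F=20) along a 3-gon: merge 3 vertices and 3 edges, delete both glued faces → V=18, E=46, F=30.
Attach a heptagonal prism (V=14, E=21, F=9) along a 4-gon: merge 4 vertices and 4 edges, delete both glued faces → V=28, E=63, F=37.
Check: V − E + F = 28 − 63 + 37 = 2.

28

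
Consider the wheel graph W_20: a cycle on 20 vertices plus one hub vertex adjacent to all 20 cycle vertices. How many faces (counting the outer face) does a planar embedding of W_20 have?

W_20 has V = 20 + 1 = 21 vertices and E = 2·20 = 40 edges.
By Euler's formula F = 2 − V + E = 2 − 21 + 40 = 21.

21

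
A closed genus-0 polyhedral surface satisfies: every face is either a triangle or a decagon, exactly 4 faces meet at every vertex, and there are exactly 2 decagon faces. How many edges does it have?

Let x be the number of triangles; then F = 2 + x.
Edge–face incidences: 2E = 10·2 + 3·x = 20 + 3x.
Every vertex has degree 4, so 4V = 2E.
Euler: V − E + F = 2 ⇒ (2E)/4 − E + (2 + x) = 2.
Multiply by 8: 2·(2E) − 4·(2E) + 8·(2 + x) = 16, i.e. 16 + 8x − 2·(20 + 3x) = 16.
Collecting terms: 2x − 24 = 16, so 2x = 40, so x = 20.
Then 2E = 20 + 3·20 = 80, so E = 40, V = 2E/4 = 20, F = 2 + 20 = 22.

40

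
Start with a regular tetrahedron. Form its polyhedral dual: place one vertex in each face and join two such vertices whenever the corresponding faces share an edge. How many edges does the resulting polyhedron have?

6

The base solid has V = 4, E = 6, F = 4.
The dual swaps V and F and preserves E: V′ = F = 4, E′ = E = 6, F′ = V = 4.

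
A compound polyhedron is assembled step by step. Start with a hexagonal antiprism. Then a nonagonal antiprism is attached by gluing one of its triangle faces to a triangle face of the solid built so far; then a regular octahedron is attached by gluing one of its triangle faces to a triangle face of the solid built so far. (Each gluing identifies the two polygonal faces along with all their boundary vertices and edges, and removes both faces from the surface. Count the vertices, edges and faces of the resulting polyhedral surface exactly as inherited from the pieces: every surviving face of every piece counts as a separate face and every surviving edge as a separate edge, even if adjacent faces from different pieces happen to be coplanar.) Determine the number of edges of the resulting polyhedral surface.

66

A hexagonal antiprism: V=12, E=24, F=14.
Attach a nonagonal antiprism (V=18, E=36, F=20) along a 3-gon: merge 3 vertices and 3 edges, delete both glued faces → V=27, E=57, F=32.
Attach a regular octahedron (V=6, E=12, F=8) along a 3-gon: merge 3 vertices and 3 edges, delete both glued faces → V=30, E=66, F=38.
Check: V − E + F = 30 − 66 + 38 = 2.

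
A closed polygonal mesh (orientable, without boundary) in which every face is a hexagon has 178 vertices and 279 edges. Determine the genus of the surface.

Every face is a hexagon and each edge borders two faces, so 6F = 2·279, giving F = 93.
χ = V − E + F = 178 − 279 + 93 = -8.
For a closed orientable surface χ = 2 − 2g, so g = (2 − (-8))/2 = 5.

5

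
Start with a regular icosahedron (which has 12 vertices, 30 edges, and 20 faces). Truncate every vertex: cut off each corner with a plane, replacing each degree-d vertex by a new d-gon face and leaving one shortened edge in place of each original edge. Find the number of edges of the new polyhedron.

90

Truncation replaces each original edge-end by a new vertex, so V′ = 2E = 60.
Each original edge survives, and each old vertex of degree d contributes d new edges; summing degrees gives Σd = 2E, so E′ = E + 2E = 3E = 90.
Each original face survives and each original vertex becomes one new face: F′ = F + V = 32.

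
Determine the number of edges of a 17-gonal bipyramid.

A bipyramid over an n-gon has 2n triangular faces and n + 2 vertices: V = 17 + 2 = 19, E = 3·17 = 51, F = 2·17 = 34.

51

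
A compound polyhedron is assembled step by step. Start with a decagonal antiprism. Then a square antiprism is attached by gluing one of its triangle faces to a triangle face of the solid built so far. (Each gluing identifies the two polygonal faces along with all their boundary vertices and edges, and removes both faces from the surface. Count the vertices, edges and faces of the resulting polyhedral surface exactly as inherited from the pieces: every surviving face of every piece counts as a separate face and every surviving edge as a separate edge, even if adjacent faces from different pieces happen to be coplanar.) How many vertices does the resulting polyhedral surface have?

25

A decagonal antiprism: V=20, E=40, F=22.
Attach a square antiprism (V=8, E=16, F=10) along a 3-gon: merge 3 vertices and 3 edges, delete both glued faces → V=25, E=53, F=30.
Check: V − E + F = 25 − 53 + 30 = 2.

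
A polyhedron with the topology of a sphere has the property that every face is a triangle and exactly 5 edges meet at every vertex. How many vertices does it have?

12

Each face has 3 edges and each edge borders two faces, so 2E = 3F.
Each vertex has degree 5, so 5V = 2E and hence V = 3F/5.
Euler: V − E + F = 2 ⇒ (3F/5) − (3F/2) + F = 2.
Multiply by 10: (6 − 15 + 10)F = 20, i.e. 1F = 20.
So F = 20, E = 3·20/2 = 30, V = 3·20/5 = 12.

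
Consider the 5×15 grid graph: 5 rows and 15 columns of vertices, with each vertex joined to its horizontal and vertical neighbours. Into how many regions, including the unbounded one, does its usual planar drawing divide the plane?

The grid has V = 5·15 = 75 vertices and E = 5·14 + 15·4 = 130 edges.
F = 2 − V + E = 2 − 75 + 130 = 57.

57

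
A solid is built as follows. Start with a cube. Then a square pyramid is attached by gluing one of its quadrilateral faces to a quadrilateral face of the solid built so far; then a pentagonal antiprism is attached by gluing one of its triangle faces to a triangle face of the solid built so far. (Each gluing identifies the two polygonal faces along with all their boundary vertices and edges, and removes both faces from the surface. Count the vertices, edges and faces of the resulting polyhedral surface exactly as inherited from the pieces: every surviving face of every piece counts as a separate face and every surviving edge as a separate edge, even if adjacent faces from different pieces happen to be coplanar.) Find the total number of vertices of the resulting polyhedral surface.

16

A cube: V=8, E=12, F=6.
Attach a square pyramid (V=5, E=8, F=5) along a 4-gon: merge 4 vertices and 4 edges, delete both glued faces → V=9, E=16, F=9.
Attach a pentagonal antiprism (V=10, E=20, F=12) along a 3-gon: merge 3 vertices and 3 edges, delete both glued faces → V=16, E=33, F=19.
Check: V − E + F = 16 − 33 + 19 = 2.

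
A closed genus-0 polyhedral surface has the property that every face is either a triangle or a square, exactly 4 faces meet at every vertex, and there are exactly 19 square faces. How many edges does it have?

50

Let x be the number of triangles; then F = 19 + x.
Edge–face incidences: 2E = 4·19 + 3·x = 76 + 3x.
Every vertex has degree 4, so 4V = 2E.
Euler: V − E + F = 2 ⇒ (2E)/4 − E + (19 + x) = 2.
Multiply by 8: 2·(2E) − 4·(2E) + 8·(19 + x) = 16, i.e. 152 + 8x − 2·(76 + 3x) = 16.
Collecting terms: 2x = 16, so x = 8.
Then 2E = 76 + 3·8 = 100, so E = 50, V = 2E/4 = 25, F = 19 + 8 = 27.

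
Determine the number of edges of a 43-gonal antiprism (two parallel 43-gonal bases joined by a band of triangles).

An antiprism on an n-gon has two n-gon caps and 2n triangles: V = 2·43 = 86, E = 4·43 = 172, F = 2·43 + 2 = 88.

172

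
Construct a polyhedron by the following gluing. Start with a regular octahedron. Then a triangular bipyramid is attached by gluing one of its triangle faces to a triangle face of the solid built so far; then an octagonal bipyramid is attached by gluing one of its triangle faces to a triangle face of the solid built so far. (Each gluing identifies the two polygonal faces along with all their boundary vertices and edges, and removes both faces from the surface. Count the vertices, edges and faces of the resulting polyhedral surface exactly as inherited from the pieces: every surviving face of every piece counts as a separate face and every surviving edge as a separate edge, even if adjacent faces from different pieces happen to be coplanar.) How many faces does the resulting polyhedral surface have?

A regular octahedron: V=6, E=12, F=8.
Attach a triangular bipyramid (V=5, E=9, F=6) along a 3-gon: merge 3 vertices and 3 edges, delete both glued faces → V=8, E=18, F=12.
Attach an octagonal bipyramid (V=10, E=24, F=16) along a 3-gon: merge 3 vertices and 3 edges, delete both glued faces → V=15, E=39, F=26.
Check: V − E + F = 15 − 39 + 26 = 2.

26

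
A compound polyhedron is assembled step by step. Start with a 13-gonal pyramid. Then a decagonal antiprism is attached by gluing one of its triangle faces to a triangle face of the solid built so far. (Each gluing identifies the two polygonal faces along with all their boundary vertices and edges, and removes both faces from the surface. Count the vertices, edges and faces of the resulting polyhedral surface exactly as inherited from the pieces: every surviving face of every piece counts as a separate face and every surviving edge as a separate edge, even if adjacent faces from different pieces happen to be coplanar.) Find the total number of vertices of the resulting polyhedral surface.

31

A 13-gonal pyramid: V=14, E=26, F=14.
Attach a decagonal antiprism (V=20, E=40, F=22) along a 3-gon: merge 3 vertices and 3 edges, delete both glued faces → V=31, E=63, F=34.
Check: V − E + F = 31 − 63 + 34 = 2.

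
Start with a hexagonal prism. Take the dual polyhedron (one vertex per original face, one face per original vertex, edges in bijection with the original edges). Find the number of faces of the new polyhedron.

12

The base solid has V = 12, E = 18, F = 8.
The dual swaps V and F and preserves E: V′ = F = 8, E′ = E = 18, F′ = V = 12.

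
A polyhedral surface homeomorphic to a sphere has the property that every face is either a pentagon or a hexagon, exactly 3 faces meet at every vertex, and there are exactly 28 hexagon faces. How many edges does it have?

Let x be the number of pentagons; then F = 28 + x.
Edge–face incidences: 2E = 6·28 + 5·x = 168 + 5x.
Every vertex has degree 3, so 3V = 2E.
Euler: V − E + F = 2 ⇒ (2E)/3 − E + (28 + x) = 2.
Multiply by 6: 2·(2E) − 3·(2E) + 6·(28 + x) = 12, i.e. 168 + 6x − (168 + 5x) = 12.
Collecting terms: x = 12.
Then 2E = 168 + 5·12 = 228, so E = 114, V = 2E/3 = 76, F = 28 + 12 = 40.

114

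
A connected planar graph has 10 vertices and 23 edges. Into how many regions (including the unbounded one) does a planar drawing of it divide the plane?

Euler's formula for a connected plane graph: V − E + F = 2, so F = 2 − 10 + 23 = 15.

15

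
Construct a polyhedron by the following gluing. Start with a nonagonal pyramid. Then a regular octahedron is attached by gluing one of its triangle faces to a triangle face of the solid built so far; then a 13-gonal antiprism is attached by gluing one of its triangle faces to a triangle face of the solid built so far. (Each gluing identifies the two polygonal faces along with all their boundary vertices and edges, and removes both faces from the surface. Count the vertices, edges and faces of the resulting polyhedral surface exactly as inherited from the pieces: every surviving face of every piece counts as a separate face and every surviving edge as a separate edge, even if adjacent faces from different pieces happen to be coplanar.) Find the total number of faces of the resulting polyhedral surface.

A nonagonal pyramid: V=10, E=18, F=10.
Attach a regular octahedron (V=6, E=12, F=8) along a 3-gon: merge 3 vertices and 3 edges, delete both glued faces → V=13, E=27, F=16.
Attach a 13-gonal antiprism (V=26, E=52, F=28) along a 3-gon: merge 3 vertices and 3 edges, delete both glued faces → V=36, E=76, F=42.
Check: V − E + F = 36 − 76 + 42 = 2.

42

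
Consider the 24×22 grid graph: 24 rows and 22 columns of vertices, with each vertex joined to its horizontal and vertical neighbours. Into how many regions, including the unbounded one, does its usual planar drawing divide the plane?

The grid has V = 24·22 = 528 vertices and E = 24·21 + 22·23 = 1010 edges.
F = 2 − V + E = 2 − 528 + 1010 = 484.

484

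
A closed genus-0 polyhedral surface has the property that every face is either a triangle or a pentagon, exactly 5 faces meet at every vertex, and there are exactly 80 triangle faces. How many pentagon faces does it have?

12

Let x be the number of pentagons; then F = 80 + x.
Edge–face incidences: 2E = 3·80 + 5·x = 240 + 5x.
Every vertex has degree 5, so 5V = 2E.
Euler: V − E + F = 2 ⇒ (2E)/5 − E + (80 + x) = 2.
Multiply by 10: 2·(2E) − 5·(2E) + 10·(80 + x) = 20, i.e. 800 + 10x − 3·(240 + 5x) = 20.
Collecting terms: −5x + 80 = 20, so −5x = −60, so x = 12.
Then 2E = 240 + 5·12 = 300, so E = 150, V = 2E/5 = 60, F = 80 + 12 = 92.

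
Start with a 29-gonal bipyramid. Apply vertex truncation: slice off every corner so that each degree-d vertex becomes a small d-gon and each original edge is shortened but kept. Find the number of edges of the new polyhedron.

The base solid has V = 31, E = 87, F = 58.
Truncation replaces each original edge-end by a new vertex, so V′ = 2E = 174.
Each original edge survives, and each old vertex of degree d contributes d new edges; summing degrees gives Σd = 2E, so E′ = E + 2E = 3E = 261.
Each original face survives and each original vertex becomes one new face: F′ = F + V = 89.

261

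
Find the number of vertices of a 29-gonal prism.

A prism on an n-gon has two n-gon bases and n rectangular sides: V = 2·29 = 58, E = 3·29 = 87, F = 29 + 2 = 31.

58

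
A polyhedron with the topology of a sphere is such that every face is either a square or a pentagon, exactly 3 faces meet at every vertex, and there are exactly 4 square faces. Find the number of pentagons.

4

Let x be the number of pentagons; then F = 4 + x.
Edge–face incidences: 2E = 4·4 + 5·x = 16 + 5x.
Every vertex has degree 3, so 3V = 2E.
Euler: V − E + F = 2 ⇒ (2E)/3 − E + (4 + x) = 2.
Multiply by 6: 2·(2E) − 3·(2E) + 6·(4 + x) = 12, i.e. 24 + 6x − (16 + 5x) = 12.
Collecting terms: x + 8 = 12, so x = 4.
Then 2E = 16 + 5·4 = 36, so E = 18, V = 2E/3 = 12, F = 4 + 4 = 8.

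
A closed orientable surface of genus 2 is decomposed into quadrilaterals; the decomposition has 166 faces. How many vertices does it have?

164

χ = 2 − 2·2 = -2, and every face is a square so 4F = 2E.
E = 4·166/2 = 332. Then V = -2 + E − F = -2 + 332 − 166 = 164.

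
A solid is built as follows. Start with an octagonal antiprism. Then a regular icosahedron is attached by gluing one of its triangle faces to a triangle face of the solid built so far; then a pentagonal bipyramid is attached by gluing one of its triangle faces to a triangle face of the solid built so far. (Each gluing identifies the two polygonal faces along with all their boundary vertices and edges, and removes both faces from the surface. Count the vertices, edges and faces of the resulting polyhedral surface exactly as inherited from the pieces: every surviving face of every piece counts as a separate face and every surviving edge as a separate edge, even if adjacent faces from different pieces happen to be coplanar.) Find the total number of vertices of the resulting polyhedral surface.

29

An octagonal antiprism: V=16, E=32, F=18.
Attach a regular icosahedron (V=12, E=30, F=20) along a 3-gon: merge 3 vertices and 3 edges, delete both glued faces → V=25, E=59, F=36.
Attach a pentagonal bipyramid (V=7, E=15, F=10) along a 3-gon: merge 3 vertices and 3 edges, delete both glued faces → V=29, E=71, F=44.
Check: V − E + F = 29 − 71 + 44 = 2.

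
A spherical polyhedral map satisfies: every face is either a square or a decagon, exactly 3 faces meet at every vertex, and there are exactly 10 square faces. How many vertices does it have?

Let x be the number of decagons; then F = 10 + x.
Edge–face incidences: 2E = 4·10 + 10·x = 40 + 10x.
Every vertex has degree 3, so 3V = 2E.
Euler: V − E + F = 2 ⇒ (2E)/3 − E + (10 + x) = 2.
Multiply by 6: 2·(2E) − 3·(2E) + 6·(10 + x) = 12, i.e. 60 + 6x − (40 + 10x) = 12.
Collecting terms: −4x + 20 = 12, so −4x = −8, so x = 2.
Then 2E = 40 + 10·2 = 60, so E = 30, V = 2E/3 = 20, F = 10 + 2 = 12.

20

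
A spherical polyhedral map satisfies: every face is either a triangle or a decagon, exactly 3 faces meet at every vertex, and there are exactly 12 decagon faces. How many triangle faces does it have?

20

Let x be the number of triangles; then F = 12 + x.
Edge–face incidences: 2E = 10·12 + 3·x = 120 + 3x.
Every vertex has degree 3, so 3V = 2E.
Euler: V − E + F = 2 ⇒ (2E)/3 − E + (12 + x) = 2.
Multiply by 6: 2·(2E) − 3·(2E) + 6·(12 + x) = 12, i.e. 72 + 6x − (120 + 3x) = 12.
Collecting terms: 3x − 48 = 12, so 3x = 60, so x = 20.
Then 2E = 120 + 3·20 = 180, so E = 90, V = 2E/3 = 60, F = 12 + 20 = 32.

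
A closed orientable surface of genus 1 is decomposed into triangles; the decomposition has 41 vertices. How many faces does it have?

82

χ = 2 − 2·1 = 0, and every face is a triangle so 3F = 2E.
V − E + F = 0 with E = 3F/2 gives 41 − (3/2 − 1)·F = 0, so F = 82 and E = 123.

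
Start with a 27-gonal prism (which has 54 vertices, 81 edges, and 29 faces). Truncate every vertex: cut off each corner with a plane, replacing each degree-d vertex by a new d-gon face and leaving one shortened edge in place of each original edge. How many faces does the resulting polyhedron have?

Truncation replaces each original edge-end by a new vertex, so V′ = 2E = 162.
Each original edge survives, and each old vertex of degree d contributes d new edges; summing degrees gives Σd = 2E, so E′ = E + 2E = 3E = 243.
Each original face survives and each original vertex becomes one new face: F′ = F + V = 83.

83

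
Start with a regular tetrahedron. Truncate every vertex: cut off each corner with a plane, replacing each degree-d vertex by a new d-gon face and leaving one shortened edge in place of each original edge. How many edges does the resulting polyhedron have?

The base solid has V = 4, E = 6, F = 4.
Truncation replaces each original edge-end by a new vertex, so V′ = 2E = 12.
Each original edge survives, and each old vertex of degree d contributes d new edges; summing degrees gives Σd = 2E, so E′ = E + 2E = 3E = 18.
Each original face survives and each original vertex becomes one new face: F′ = F + V = 8.

18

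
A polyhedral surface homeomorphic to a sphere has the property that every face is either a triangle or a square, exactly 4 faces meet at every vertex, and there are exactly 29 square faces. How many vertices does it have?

Let x be the number of triangles; then F = 29 + x.
Edge–face incidences: 2E = 4·29 + 3·x = 116 + 3x.
Every vertex has degree 4, so 4V = 2E.
Euler: V − E + F = 2 ⇒ (2E)/4 − E + (29 + x) = 2.
Multiply by 8: 2·(2E) − 4·(2E) + 8·(29 + x) = 16, i.e. 232 + 8x − 2·(116 + 3x) = 16.
Collecting terms: 2x = 16, so x = 8.
Then 2E = 116 + 3·8 = 140, so E = 70, V = 2E/4 = 35, F = 29 + 8 = 37.

35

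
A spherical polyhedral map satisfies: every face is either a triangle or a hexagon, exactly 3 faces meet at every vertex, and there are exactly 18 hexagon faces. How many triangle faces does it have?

Let x be the number of triangles; then F = 18 + x.
Edge–face incidences: 2E = 6·18 + 3·x = 108 + 3x.
Every vertex has degree 3, so 3V = 2E.
Euler: V − E + F = 2 ⇒ (2E)/3 − E + (18 + x) = 2.
Multiply by 6: 2·(2E) − 3·(2E) + 6·(18 + x) = 12, i.e. 108 + 6x − (108 + 3x) = 12.
Collecting terms: 3x = 12, so x = 4.
Then 2E = 108 + 3·4 = 120, so E = 60, V = 2E/3 = 40, F = 18 + 4 = 22.

4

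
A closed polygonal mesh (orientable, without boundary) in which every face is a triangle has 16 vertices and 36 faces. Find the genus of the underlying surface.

2

Every face is a triangle, so 2E = 3·36 = 108, giving E = 54.
χ = V − E + F = 16 − 54 + 36 = -2.
For a closed orientable surface χ = 2 − 2g, so g = (2 − (-2))/2 = 2.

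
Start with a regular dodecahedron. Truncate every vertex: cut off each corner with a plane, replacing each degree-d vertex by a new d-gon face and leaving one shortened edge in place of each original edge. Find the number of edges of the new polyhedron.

90

The base solid has V = 20, E = 30, F = 12.
Truncation replaces each original edge-end by a new vertex, so V′ = 2E = 60.
Each original edge survives, and each old vertex of degree d contributes d new edges; summing degrees gives Σd = 2E, so E′ = E + 2E = 3E = 90.
Each original face survives and each original vertex becomes one new face: F′ = F + V = 32.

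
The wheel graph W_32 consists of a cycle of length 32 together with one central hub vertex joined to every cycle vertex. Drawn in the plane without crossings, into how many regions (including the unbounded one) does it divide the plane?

33

W_32 has V = 32 + 1 = 33 vertices and E = 2·32 = 64 edges.
By Euler's formula F = 2 − V + E = 2 − 33 + 64 = 33.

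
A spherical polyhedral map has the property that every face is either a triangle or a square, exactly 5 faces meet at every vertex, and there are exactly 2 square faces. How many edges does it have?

40

Let x be the number of triangles; then F = 2 + x.
Edge–face incidences: 2E = 4·2 + 3·x = 8 + 3x.
Every vertex has degree 5, so 5V = 2E.
Euler: V − E + F = 2 ⇒ (2E)/5 − E + (2 + x) = 2.
Multiply by 10: 2·(2E) − 5·(2E) + 10·(2 + x) = 20, i.e. 20 + 10x − 3·(8 + 3x) = 20.
Collecting terms: x − 4 = 20, so x = 24.
Then 2E = 8 + 3·24 = 80, so E = 40, V = 2E/5 = 16, F = 2 + 24 = 26.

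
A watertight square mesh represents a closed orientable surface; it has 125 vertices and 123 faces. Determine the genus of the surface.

0

Every face is a square, so 2E = 4·123 = 492, giving E = 246.
χ = V − E + F = 125 − 246 + 123 = 2.
For a closed orientable surface χ = 2 − 2g, so g = (2 − (2))/2 = 0.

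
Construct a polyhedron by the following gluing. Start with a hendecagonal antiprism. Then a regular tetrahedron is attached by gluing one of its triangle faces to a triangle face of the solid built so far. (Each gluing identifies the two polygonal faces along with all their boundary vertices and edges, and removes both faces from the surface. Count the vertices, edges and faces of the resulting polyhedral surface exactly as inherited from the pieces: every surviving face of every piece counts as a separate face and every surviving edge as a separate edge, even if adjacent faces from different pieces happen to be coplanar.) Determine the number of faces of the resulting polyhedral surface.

A hendecagonal antiprism: V=22, E=44, F=24.
Attach a regular tetrahedron (V=4, E=6, F=4) along a 3-gon: merge 3 vertices and 3 edges, delete both glued faces → V=23, E=47, F=26.
Check: V − E + F = 23 − 47 + 26 = 2.

26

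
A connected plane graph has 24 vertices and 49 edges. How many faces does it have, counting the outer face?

Euler's formula for a connected plane graph: V − E + F = 2, so F = 2 − 24 + 49 = 27.

27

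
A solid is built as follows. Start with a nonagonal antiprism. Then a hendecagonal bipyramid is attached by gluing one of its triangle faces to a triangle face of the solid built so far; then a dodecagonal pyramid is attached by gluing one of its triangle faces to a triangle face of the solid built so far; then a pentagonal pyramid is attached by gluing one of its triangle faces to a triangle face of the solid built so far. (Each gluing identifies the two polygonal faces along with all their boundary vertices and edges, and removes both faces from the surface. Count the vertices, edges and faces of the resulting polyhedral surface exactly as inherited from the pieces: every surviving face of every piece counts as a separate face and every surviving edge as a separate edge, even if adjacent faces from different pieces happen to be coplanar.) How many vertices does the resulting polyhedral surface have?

41

A nonagonal antiprism: V=18, E=36, F=20.
Attach a hendecagonal bipyramid (V=13, E=33, F=22) along a 3-gon: merge 3 vertices and 3 edges, delete both glued faces → V=28, E=66, F=40.
Attach a dodecagonal pyramid (V=13, E=24, F=13) along a 3-gon: merge 3 vertices and 3 edges, delete both glued faces → V=38, E=87, F=51.
Attach a pentagonal pyramid (V=6, E=10, F=6) along a 3-gon: merge 3 vertices and 3 edges, delete both glued faces → V=41, E=94, F=55.
Check: V − E + F = 41 − 94 + 55 = 2.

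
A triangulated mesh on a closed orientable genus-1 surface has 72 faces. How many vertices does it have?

χ = 2 − 2·1 = 0, and every face is a triangle so 3F = 2E.
E = 3·72/2 = 108. Then V = 0 + E − F = 0 + 108 − 72 = 36.

36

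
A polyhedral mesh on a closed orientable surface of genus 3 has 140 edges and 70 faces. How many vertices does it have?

For a closed orientable surface of genus 3, χ = 2 − 2·3 = -4.
V = -4 + E − F = -4 + 140 − 70 = 66.

66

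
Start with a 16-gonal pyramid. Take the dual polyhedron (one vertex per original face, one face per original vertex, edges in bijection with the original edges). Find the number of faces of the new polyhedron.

The base solid has V = 17, E = 32, F = 17.
The dual swaps V and F and preserves E: V′ = F = 17, E′ = E = 32, F′ = V = 17.

17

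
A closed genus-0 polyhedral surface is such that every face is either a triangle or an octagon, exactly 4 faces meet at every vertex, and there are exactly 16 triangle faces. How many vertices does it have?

Let x be the number of octagons; then F = 16 + x.
Edge–face incidences: 2E = 3·16 + 8·x = 48 + 8x.
Every vertex has degree 4, so 4V = 2E.
Euler: V − E + F = 2 ⇒ (2E)/4 − E + (16 + x) = 2.
Multiply by 8: 2·(2E) − 4·(2E) + 8·(16 + x) = 16, i.e. 128 + 8x − 2·(48 + 8x) = 16.
Collecting terms: −8x + 32 = 16, so −8x = −16, so x = 2.
Then 2E = 48 + 8·2 = 64, so E = 32, V = 2E/4 = 16, F = 16 + 2 = 18.

16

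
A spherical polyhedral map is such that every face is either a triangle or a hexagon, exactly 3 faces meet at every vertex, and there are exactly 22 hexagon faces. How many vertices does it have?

48

Let x be the number of triangles; then F = 22 + x.
Edge–face incidences: 2E = 6·22 + 3·x = 132 + 3x.
Every vertex has degree 3, so 3V = 2E.
Euler: V − E + F = 2 ⇒ (2E)/3 − E + (22 + x) = 2.
Multiply by 6: 2·(2E) − 3·(2E) + 6·(22 + x) = 12, i.e. 132 + 6x − (132 + 3x) = 12.
Collecting terms: 3x = 12, so x = 4.
Then 2E = 132 + 3·4 = 144, so E = 72, V = 2E/3 = 48, F = 22 + 4 = 26.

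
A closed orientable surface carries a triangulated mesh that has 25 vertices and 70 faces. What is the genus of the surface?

6

Every face is a triangle, so 2E = 3·70 = 210, giving E = 105.
χ = V − E + F = 25 − 105 + 70 = -10.
For a closed orientable surface χ = 2 − 2g, so g = (2 − (-10))/2 = 6.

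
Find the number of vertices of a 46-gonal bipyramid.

A bipyramid over an n-gon has 2n triangular faces and n + 2 vertices: V = 46 + 2 = 48, E = 3·46 = 138, F = 2·46 = 92.
Check: V − E + F = 48 − 138 + 92 = 2.

48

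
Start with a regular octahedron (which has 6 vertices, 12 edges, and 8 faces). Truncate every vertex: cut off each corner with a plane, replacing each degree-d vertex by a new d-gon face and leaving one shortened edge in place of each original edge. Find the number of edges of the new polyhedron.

36

Truncation replaces each original edge-end by a new vertex, so V′ = 2E = 24.
Each original edge survives, and each old vertex of degree d contributes d new edges; summing degrees gives Σd = 2E, so E′ = E + 2E = 3E = 36.
Each original face survives and each original vertex becomes one new face: F′ = F + V = 14.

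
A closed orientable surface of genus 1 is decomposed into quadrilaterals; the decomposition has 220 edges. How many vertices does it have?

110

χ = 2 − 2·1 = 0, and every face is a square so 4F = 2E.
F = 2E/4 = 110. Then V = 0 + E − F = 0 + 220 − 110 = 110.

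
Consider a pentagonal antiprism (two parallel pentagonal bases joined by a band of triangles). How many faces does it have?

An antiprism on an n-gon has two n-gon caps and 2n triangles: V = 2·5 = 10, E = 4·5 = 20, F = 2·5 + 2 = 12.

12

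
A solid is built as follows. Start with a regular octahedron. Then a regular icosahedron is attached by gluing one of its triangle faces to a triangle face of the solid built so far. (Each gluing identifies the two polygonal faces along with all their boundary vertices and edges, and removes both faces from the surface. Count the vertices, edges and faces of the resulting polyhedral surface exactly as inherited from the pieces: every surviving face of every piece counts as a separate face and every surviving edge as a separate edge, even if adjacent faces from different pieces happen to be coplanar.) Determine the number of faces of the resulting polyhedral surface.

26

A regular octahedron: V=6, E=12, F=8.
Attach a regular icosahedron (V=12, E=30, F=20) along a 3-gon: merge 3 vertices and 3 edges, delete both glued faces → V=15, E=39, F=26.
Check: V − E + F = 15 − 39 + 26 = 2.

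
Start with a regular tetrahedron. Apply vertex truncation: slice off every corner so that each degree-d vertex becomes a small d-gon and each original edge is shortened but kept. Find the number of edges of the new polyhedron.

The base solid has V = 4, E = 6, F = 4.
Truncation replaces each original edge-end by a new vertex, so V′ = 2E = 12.
Each original edge survives, and each old vertex of degree d contributes d new edges; summing degrees gives Σd = 2E, so E′ = E + 2E = 3E = 18.
Each original face survives and each original vertex becomes one new face: F′ = F + V = 8.

18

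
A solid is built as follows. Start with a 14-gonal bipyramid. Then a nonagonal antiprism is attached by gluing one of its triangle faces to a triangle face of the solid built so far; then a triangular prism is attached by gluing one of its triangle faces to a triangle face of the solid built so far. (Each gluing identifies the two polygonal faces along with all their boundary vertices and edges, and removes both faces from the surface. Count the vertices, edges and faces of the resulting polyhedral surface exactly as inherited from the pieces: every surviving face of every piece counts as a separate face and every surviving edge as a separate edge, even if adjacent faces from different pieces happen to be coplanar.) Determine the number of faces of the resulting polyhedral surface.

A 14-gonal bipyramid: V=16, E=42, F=28.
Attach a nonagonal antiprism (V=18, E=36, F=20) along a 3-gon: merge 3 vertices and 3 edges, delete both glued faces → V=31, E=75, F=46.
Attach a triangular prism (V=6, E=9, F=5) along a 3-gon: merge 3 vertices and 3 edges, delete both glued faces → V=34, E=81, F=49.
Check: V − E + F = 34 − 81 + 49 = 2.

49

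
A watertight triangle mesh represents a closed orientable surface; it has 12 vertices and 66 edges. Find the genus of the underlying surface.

6

Every face is a triangle and each edge borders two faces, so 3F = 2·66, giving F = 44.
χ = V − E + F = 12 − 66 + 44 = -10.
For a closed orientable surface χ = 2 − 2g, so g = (2 − (-10))/2 = 6.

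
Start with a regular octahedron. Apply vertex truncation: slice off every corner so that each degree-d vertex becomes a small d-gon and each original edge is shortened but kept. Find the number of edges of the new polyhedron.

36

The base solid has V = 6, E = 12, F = 8.
Truncation replaces each original edge-end by a new vertex, so V′ = 2E = 24.
Each original edge survives, and each old vertex of degree d contributes d new edges; summing degrees gives Σd = 2E, so E′ = E + 2E = 3E = 36.
Each original face survives and each original vertex becomes one new face: F′ = F + V = 14.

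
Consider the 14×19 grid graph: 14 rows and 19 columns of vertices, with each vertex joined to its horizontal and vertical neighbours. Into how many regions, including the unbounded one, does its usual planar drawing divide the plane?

235

The grid has V = 14·19 = 266 vertices and E = 14·18 + 19·13 = 499 edges.
F = 2 − V + E = 2 − 266 + 499 = 235.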